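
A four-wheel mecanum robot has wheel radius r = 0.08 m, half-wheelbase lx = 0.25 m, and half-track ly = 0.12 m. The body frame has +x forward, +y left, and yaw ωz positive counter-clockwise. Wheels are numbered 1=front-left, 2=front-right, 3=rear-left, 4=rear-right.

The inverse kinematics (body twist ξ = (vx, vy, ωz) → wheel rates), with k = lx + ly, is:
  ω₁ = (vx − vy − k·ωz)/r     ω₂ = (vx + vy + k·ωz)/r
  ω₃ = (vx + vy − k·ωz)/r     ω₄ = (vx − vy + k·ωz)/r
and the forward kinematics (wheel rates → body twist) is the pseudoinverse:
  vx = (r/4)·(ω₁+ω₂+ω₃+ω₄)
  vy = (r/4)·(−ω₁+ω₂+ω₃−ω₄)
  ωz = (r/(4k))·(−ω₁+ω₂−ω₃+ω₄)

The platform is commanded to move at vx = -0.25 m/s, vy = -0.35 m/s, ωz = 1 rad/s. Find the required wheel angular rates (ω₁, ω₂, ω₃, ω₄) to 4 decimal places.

k = lx + ly = 0.25 + 0.12 = 0.3700;  k·ωz = 0.3700·1 = 0.3700
ω₁ (FL) = (vx − vy − k·ωz)/r = -0.2700/0.08 = -3.3750
ω₂ (FR) = (vx + vy + k·ωz)/r = -0.2300/0.08 = -2.8750
ω₃ (RL) = (vx + vy − k·ωz)/r = -0.9700/0.08 = -12.1250
ω₄ (RR) = (vx − vy + k·ωz)/r = 0.4700/0.08 = 5.8750

(-3.3750, -2.8750, -12.1250, 5.8750)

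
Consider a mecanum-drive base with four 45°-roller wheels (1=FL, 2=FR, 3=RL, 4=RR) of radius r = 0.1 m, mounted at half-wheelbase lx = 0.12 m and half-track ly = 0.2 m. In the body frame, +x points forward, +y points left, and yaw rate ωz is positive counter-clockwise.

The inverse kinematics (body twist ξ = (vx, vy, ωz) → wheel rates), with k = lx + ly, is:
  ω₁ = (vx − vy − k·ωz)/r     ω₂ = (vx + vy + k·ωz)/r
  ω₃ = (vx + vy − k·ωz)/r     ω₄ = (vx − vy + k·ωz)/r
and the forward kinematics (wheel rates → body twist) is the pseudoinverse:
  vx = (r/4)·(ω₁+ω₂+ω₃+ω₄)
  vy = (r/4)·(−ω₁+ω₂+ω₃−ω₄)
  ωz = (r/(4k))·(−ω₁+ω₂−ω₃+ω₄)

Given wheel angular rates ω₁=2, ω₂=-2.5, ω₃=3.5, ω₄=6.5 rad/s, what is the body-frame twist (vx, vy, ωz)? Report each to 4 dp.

(0.2375, -0.1875, -0.1172)

k = lx + ly = 0.12 + 0.2 = 0.3200
ω₁+ω₂+ω₃+ω₄ = 9.5000  →  vx = (0.1/4)·9.5000 = 0.2375
−ω₁+ω₂+ω₃−ω₄ = -7.5000  →  vy = (0.1/4)·-7.5000 = -0.1875
−ω₁+ω₂−ω₃+ω₄ = -1.5000  →  ωz = (0.1/1.2800)·-1.5000 = -0.1172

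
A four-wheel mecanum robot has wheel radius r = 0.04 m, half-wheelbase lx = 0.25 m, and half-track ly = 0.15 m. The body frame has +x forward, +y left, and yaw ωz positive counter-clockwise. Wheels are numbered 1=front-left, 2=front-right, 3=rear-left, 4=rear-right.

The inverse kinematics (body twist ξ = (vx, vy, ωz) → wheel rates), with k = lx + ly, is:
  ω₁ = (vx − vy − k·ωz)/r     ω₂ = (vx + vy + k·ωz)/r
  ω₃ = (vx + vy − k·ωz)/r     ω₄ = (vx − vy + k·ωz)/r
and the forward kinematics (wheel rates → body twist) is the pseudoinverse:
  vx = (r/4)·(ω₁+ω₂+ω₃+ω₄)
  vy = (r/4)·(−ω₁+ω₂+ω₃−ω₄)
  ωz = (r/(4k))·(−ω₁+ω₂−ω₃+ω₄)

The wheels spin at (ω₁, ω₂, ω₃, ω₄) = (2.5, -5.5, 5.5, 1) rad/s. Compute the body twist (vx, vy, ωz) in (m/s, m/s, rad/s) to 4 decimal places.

k = lx + ly = 0.25 + 0.15 = 0.4000
ω₁+ω₂+ω₃+ω₄ = 3.5000  →  vx = (0.04/4)·3.5000 = 0.0350
−ω₁+ω₂+ω₃−ω₄ = -3.5000  →  vy = (0.04/4)·-3.5000 = -0.0350
−ω₁+ω₂−ω₃+ω₄ = -12.5000  →  ωz = (0.04/1.6000)·-12.5000 = -0.3125

(0.0350, -0.0350, -0.3125)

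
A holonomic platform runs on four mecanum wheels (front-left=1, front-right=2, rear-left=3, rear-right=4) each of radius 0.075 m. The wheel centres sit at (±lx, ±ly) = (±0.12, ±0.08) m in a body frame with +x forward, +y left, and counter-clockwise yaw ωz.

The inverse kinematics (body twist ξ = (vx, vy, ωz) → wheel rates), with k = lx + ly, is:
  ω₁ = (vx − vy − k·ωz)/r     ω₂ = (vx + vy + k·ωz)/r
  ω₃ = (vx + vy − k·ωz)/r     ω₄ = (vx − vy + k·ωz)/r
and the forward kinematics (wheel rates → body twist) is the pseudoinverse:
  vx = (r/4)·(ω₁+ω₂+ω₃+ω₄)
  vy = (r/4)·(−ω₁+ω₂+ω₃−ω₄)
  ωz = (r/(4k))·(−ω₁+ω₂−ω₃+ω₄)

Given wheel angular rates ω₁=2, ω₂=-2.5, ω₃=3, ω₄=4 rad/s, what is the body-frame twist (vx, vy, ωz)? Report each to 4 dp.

(0.1219, -0.1031, -0.3281)

k = lx + ly = 0.12 + 0.08 = 0.2000
ω₁+ω₂+ω₃+ω₄ = 6.5000  →  vx = (0.075/4)·6.5000 = 0.1219
−ω₁+ω₂+ω₃−ω₄ = -5.5000  →  vy = (0.075/4)·-5.5000 = -0.1031
−ω₁+ω₂−ω₃+ω₄ = -3.5000  →  ωz = (0.075/0.8000)·-3.5000 = -0.3281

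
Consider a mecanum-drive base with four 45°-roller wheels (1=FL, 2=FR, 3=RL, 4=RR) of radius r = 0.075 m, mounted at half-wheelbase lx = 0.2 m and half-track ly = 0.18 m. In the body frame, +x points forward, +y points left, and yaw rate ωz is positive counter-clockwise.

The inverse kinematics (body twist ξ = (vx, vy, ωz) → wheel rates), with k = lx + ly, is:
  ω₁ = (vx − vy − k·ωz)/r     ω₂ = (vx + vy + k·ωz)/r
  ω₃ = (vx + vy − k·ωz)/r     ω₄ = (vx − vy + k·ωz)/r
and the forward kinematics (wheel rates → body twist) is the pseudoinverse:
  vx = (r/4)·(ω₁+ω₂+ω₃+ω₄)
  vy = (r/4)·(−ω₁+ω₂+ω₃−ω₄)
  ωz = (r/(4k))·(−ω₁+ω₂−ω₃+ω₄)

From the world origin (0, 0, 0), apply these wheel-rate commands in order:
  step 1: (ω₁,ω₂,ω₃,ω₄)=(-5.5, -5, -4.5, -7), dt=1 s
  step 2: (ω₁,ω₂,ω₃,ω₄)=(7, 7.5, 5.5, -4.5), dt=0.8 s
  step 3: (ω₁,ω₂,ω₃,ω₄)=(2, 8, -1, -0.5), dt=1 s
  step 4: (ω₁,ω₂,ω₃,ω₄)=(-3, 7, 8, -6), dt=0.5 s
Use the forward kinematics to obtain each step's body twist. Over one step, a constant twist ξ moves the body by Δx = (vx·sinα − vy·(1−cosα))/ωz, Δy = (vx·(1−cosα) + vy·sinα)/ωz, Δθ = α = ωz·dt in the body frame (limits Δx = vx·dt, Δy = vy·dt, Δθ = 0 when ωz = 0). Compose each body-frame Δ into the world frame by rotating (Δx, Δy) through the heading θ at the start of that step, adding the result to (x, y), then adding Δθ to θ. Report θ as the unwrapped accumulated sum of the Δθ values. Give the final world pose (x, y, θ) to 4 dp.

(0.1398, 0.4193, -0.2516)

step 1: ξ=(vx,vy,ωz)=(-0.4125, 0.0563, -0.0987), dt=1.0 → body Δ=(-0.4091, 0.0765, -0.0987) → world pose (-0.4091, 0.0765, -0.0987)
step 2: ξ=(vx,vy,ωz)=(0.2906, 0.1969, -0.4688), dt=0.8 → body Δ=(0.2563, 0.1107, -0.3750) → world pose (-0.1431, 0.1615, -0.4737)
step 3: ξ=(vx,vy,ωz)=(0.1594, 0.1031, 0.3207), dt=1.0 → body Δ=(0.1403, 0.1267, 0.3207) → world pose (0.0395, 0.2102, -0.1530)
step 4: ξ=(vx,vy,ωz)=(0.1125, 0.4500, -0.1974), dt=0.5 → body Δ=(0.0673, 0.2219, -0.0987) → world pose (0.1398, 0.4193, -0.2516)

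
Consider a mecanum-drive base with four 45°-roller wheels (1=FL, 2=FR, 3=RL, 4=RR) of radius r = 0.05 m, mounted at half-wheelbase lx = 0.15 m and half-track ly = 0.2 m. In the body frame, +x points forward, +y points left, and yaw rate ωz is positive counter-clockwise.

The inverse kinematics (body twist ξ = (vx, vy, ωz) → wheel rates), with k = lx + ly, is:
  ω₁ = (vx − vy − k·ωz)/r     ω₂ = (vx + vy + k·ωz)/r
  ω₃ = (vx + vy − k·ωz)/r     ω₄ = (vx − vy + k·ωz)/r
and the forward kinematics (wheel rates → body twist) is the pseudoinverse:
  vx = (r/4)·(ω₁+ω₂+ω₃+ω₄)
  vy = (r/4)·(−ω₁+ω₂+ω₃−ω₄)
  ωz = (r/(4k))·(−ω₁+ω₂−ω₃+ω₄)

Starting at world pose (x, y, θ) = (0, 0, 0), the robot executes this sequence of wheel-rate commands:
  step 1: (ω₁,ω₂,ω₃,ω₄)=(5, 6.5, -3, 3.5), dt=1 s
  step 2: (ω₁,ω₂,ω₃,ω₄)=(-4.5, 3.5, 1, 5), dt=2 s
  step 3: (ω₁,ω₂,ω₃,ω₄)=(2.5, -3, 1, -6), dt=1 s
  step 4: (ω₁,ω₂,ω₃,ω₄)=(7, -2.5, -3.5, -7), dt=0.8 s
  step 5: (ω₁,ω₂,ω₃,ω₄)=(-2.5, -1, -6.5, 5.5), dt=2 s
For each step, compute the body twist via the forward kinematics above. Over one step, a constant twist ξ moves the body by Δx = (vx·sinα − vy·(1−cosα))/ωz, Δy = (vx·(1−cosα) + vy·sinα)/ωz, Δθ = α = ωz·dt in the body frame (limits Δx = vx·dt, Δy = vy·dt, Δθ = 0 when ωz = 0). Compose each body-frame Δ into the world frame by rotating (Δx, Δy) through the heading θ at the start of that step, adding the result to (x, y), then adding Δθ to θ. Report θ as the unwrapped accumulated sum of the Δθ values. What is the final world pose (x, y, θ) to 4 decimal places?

step 1: ξ=(vx,vy,ωz)=(0.1500, -0.0625, 0.2857), dt=1.0 → body Δ=(0.1568, -0.0404, 0.2857) → world pose (0.1568, -0.0404, 0.2857)
step 2: ξ=(vx,vy,ωz)=(0.0625, 0.0500, 0.4286), dt=2.0 → body Δ=(0.0699, 0.1386, 0.8571) → world pose (0.1849, 0.1123, 1.1429)
step 3: ξ=(vx,vy,ωz)=(-0.0688, 0.0188, -0.4464), dt=1.0 → body Δ=(-0.0624, 0.0332, -0.4464) → world pose (0.1288, 0.0693, 0.6964)
step 4: ξ=(vx,vy,ωz)=(-0.0750, -0.0750, -0.4643), dt=0.8 → body Δ=(-0.0696, -0.0476, -0.3714) → world pose (0.1059, -0.0119, 0.3250)
step 5: ξ=(vx,vy,ωz)=(-0.0562, -0.1313, 0.4821), dt=2.0 → body Δ=(0.0212, -0.2738, 0.9643) → world pose (0.2134, -0.2646, 1.2893)

(0.2134, -0.2646, 1.2893)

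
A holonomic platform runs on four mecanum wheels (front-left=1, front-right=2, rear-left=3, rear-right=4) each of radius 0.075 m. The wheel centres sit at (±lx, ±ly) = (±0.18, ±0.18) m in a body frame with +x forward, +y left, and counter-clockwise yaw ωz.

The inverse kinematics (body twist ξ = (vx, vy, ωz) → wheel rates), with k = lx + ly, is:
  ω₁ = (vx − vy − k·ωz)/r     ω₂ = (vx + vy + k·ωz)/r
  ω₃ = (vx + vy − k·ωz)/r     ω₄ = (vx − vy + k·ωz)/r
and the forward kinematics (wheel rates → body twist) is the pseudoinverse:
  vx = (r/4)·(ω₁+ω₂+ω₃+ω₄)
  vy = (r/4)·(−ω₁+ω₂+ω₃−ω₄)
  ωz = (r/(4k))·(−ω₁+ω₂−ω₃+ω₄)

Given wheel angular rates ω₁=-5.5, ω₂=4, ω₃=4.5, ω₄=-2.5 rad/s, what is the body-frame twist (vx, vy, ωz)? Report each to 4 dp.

(0.0094, 0.3094, 0.1302)

k = lx + ly = 0.18 + 0.18 = 0.3600
ω₁+ω₂+ω₃+ω₄ = 0.5000  →  vx = (0.075/4)·0.5000 = 0.0094
−ω₁+ω₂+ω₃−ω₄ = 16.5000  →  vy = (0.075/4)·16.5000 = 0.3094
−ω₁+ω₂−ω₃+ω₄ = 2.5000  →  ωz = (0.075/1.4400)·2.5000 = 0.1302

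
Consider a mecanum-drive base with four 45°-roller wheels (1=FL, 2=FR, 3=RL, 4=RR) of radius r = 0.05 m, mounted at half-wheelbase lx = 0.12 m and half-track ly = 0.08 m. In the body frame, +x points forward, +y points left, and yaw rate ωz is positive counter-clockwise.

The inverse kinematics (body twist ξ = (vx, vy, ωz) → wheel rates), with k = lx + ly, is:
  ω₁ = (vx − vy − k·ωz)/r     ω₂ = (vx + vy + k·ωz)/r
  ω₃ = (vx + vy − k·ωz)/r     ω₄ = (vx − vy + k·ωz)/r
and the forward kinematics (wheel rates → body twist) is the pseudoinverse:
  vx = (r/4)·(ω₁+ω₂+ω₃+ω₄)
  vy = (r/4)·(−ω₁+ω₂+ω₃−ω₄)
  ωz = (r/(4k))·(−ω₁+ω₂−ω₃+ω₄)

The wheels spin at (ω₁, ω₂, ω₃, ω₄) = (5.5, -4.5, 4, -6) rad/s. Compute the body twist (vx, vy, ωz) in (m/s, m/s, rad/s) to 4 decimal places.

k = lx + ly = 0.12 + 0.08 = 0.2000
ω₁+ω₂+ω₃+ω₄ = -1.0000  →  vx = (0.05/4)·-1.0000 = -0.0125
−ω₁+ω₂+ω₃−ω₄ = 0.0000  →  vy = (0.05/4)·0.0000 = 0.0000
−ω₁+ω₂−ω₃+ω₄ = -20.0000  →  ωz = (0.05/0.8000)·-20.0000 = -1.2500

(-0.0125, 0.0000, -1.2500)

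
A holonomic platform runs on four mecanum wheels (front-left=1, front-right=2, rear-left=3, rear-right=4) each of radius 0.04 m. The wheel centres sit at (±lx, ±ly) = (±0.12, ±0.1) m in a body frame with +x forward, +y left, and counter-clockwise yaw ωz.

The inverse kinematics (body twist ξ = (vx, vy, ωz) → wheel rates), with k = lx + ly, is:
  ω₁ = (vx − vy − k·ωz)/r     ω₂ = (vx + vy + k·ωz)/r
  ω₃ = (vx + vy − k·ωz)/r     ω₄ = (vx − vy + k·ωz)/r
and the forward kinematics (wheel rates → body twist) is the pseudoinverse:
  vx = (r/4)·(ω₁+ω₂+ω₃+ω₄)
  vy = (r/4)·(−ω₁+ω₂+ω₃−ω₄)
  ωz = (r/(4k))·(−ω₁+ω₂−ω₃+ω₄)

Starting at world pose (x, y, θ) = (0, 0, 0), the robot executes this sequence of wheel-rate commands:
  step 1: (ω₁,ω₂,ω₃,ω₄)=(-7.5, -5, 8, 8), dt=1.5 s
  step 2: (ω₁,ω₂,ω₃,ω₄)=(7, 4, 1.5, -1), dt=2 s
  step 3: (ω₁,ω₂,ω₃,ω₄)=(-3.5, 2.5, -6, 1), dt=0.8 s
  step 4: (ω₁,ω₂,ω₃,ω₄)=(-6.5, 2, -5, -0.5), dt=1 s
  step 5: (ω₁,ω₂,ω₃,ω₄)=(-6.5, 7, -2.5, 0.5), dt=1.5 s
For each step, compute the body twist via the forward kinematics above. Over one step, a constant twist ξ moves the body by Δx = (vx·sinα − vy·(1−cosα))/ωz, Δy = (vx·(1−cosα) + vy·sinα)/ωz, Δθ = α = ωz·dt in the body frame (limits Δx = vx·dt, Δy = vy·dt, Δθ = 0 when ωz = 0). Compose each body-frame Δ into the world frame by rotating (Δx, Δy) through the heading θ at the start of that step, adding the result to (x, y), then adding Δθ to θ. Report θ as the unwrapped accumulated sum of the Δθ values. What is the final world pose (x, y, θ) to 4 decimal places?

step 1: ξ=(vx,vy,ωz)=(0.0350, 0.0250, 0.1136), dt=1.5 → body Δ=(0.0491, 0.0418, 0.1705) → world pose (0.0491, 0.0418, 0.1705)
step 2: ξ=(vx,vy,ωz)=(0.1150, -0.0050, -0.2500), dt=2.0 → body Δ=(0.2181, -0.0659, -0.5000) → world pose (0.2752, 0.0138, -0.3295)
step 3: ξ=(vx,vy,ωz)=(-0.0600, -0.0100, 0.5909), dt=0.8 → body Δ=(-0.0444, -0.0188, 0.4727) → world pose (0.2271, 0.0104, 0.1432)
step 4: ξ=(vx,vy,ωz)=(-0.1000, 0.0400, 0.5909), dt=1.0 → body Δ=(-0.1058, 0.0090, 0.5909) → world pose (0.1211, 0.0042, 0.7341)
step 5: ξ=(vx,vy,ωz)=(-0.0150, 0.1050, 0.7500), dt=1.5 → body Δ=(-0.0977, 0.1149, 1.1250) → world pose (-0.0284, 0.0241, 1.8591)

(-0.0284, 0.0241, 1.8591)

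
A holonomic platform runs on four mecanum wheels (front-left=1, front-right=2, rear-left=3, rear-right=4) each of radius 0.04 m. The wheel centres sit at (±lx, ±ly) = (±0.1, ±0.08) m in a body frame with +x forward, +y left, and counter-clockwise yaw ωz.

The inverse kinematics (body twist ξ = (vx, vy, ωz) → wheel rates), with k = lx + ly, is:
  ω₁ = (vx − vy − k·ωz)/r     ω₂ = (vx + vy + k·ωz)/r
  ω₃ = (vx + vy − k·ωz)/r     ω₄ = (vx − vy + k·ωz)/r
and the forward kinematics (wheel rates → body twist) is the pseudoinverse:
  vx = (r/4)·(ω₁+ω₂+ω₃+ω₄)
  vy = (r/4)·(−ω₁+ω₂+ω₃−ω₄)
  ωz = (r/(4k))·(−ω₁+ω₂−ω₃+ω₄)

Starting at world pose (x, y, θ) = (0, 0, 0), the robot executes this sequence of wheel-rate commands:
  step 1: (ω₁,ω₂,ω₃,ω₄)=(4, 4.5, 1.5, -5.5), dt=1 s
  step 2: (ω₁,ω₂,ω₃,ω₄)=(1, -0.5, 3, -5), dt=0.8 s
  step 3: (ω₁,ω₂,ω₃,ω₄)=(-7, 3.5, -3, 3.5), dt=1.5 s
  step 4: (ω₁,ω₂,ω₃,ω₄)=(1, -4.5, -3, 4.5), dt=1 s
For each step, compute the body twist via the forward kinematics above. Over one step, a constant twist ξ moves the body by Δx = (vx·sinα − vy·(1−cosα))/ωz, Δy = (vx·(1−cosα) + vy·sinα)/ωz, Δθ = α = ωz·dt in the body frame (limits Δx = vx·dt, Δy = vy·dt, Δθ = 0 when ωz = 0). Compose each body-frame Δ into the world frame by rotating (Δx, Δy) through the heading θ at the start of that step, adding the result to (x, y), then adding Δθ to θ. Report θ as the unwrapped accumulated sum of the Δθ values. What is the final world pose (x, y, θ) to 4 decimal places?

(0.1054, 0.0602, 0.7444)

step 1: ξ=(vx,vy,ωz)=(0.0450, 0.0750, -0.3611), dt=1.0 → body Δ=(0.0574, 0.0653, -0.3611) → world pose (0.0574, 0.0653, -0.3611)
step 2: ξ=(vx,vy,ωz)=(-0.0150, 0.0650, -0.5278), dt=0.8 → body Δ=(-0.0008, 0.0530, -0.4222) → world pose (0.0754, 0.1152, -0.7833)
step 3: ξ=(vx,vy,ωz)=(-0.0300, 0.0400, 0.9444), dt=1.5 → body Δ=(-0.0672, 0.0150, 1.4167) → world pose (0.0383, 0.1732, 0.6333)
step 4: ξ=(vx,vy,ωz)=(-0.0200, -0.1300, 0.1111), dt=1.0 → body Δ=(-0.0127, -0.1308, 0.1111) → world pose (0.1054, 0.0602, 0.7444)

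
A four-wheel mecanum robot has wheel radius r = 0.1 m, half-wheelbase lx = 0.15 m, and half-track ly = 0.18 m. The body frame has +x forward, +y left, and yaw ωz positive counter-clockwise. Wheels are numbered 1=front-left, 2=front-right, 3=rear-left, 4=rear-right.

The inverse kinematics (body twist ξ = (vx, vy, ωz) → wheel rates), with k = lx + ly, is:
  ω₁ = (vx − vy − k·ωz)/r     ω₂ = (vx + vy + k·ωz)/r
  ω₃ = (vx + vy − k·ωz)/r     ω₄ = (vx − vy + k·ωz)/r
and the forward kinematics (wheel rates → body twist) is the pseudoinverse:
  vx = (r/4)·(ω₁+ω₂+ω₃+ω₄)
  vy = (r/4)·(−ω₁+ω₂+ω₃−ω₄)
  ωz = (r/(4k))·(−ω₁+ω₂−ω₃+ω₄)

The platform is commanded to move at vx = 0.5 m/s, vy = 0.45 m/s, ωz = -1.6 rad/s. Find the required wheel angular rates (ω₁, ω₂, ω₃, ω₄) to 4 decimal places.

(5.7800, 4.2200, 14.7800, -4.7800)

k = lx + ly = 0.15 + 0.18 = 0.3300;  k·ωz = 0.3300·-1.6 = -0.5280
ω₁ (FL) = (vx − vy − k·ωz)/r = 0.5780/0.1 = 5.7800
ω₂ (FR) = (vx + vy + k·ωz)/r = 0.4220/0.1 = 4.2200
ω₃ (RL) = (vx + vy − k·ωz)/r = 1.4780/0.1 = 14.7800
ω₄ (RR) = (vx − vy + k·ωz)/r = -0.4780/0.1 = -4.7800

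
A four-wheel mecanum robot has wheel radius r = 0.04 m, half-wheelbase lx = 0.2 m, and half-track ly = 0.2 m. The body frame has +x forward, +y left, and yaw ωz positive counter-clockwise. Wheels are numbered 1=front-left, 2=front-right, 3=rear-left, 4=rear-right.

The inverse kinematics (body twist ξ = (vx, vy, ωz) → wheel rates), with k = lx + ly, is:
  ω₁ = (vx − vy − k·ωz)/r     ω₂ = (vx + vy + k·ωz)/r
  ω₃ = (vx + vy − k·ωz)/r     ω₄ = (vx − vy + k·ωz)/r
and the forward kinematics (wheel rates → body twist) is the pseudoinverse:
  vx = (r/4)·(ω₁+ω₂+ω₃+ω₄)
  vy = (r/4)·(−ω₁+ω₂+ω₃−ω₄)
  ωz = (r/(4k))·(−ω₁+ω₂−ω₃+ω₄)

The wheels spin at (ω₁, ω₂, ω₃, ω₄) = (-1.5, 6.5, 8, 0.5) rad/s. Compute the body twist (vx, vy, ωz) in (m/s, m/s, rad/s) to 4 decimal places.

(0.1350, 0.1550, 0.0125)

k = lx + ly = 0.2 + 0.2 = 0.4000
ω₁+ω₂+ω₃+ω₄ = 13.5000  →  vx = (0.04/4)·13.5000 = 0.1350
−ω₁+ω₂+ω₃−ω₄ = 15.5000  →  vy = (0.04/4)·15.5000 = 0.1550
−ω₁+ω₂−ω₃+ω₄ = 0.5000  →  ωz = (0.04/1.6000)·0.5000 = 0.0125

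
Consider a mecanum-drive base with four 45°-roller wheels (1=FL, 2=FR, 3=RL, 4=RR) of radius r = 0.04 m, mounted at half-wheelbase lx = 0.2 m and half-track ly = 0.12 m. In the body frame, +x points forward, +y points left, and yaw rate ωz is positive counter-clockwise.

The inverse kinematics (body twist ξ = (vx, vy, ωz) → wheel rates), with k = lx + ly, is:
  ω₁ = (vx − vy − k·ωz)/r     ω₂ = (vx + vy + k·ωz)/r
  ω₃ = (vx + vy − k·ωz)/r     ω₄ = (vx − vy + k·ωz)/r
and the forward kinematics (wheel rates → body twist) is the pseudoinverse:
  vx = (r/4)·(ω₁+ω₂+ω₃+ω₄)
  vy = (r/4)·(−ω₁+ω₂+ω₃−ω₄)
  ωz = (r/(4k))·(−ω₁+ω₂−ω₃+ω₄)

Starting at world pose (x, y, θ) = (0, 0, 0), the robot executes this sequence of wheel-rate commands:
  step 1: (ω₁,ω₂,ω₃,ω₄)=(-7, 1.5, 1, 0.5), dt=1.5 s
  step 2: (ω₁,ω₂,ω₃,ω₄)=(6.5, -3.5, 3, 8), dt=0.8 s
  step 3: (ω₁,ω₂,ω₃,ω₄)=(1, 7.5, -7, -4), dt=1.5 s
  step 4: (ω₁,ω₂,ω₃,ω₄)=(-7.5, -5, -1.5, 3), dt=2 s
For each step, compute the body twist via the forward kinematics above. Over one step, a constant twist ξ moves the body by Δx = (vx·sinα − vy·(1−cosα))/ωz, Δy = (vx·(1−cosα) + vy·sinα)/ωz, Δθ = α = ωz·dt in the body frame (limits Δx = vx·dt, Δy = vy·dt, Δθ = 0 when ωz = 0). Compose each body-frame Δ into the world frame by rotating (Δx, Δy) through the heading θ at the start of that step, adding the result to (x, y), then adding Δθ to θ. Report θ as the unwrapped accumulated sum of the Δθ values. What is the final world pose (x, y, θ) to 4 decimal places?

step 1: ξ=(vx,vy,ωz)=(-0.0400, 0.0900, 0.2500), dt=1.5 → body Δ=(-0.0836, 0.1207, 0.3750) → world pose (-0.0836, 0.1207, 0.3750)
step 2: ξ=(vx,vy,ωz)=(0.1400, -0.1500, -0.1562), dt=0.8 → body Δ=(0.1042, -0.1267, -0.1250) → world pose (0.0598, 0.0410, 0.2500)
step 3: ξ=(vx,vy,ωz)=(-0.0250, 0.0350, 0.2969), dt=1.5 → body Δ=(-0.0478, 0.0426, 0.4453) → world pose (0.0029, 0.0705, 0.6953)
step 4: ξ=(vx,vy,ωz)=(-0.1100, -0.0200, 0.2188), dt=2.0 → body Δ=(-0.2044, -0.0861, 0.4375) → world pose (-0.0989, -0.1266, 1.1328)

(-0.0989, -0.1266, 1.1328)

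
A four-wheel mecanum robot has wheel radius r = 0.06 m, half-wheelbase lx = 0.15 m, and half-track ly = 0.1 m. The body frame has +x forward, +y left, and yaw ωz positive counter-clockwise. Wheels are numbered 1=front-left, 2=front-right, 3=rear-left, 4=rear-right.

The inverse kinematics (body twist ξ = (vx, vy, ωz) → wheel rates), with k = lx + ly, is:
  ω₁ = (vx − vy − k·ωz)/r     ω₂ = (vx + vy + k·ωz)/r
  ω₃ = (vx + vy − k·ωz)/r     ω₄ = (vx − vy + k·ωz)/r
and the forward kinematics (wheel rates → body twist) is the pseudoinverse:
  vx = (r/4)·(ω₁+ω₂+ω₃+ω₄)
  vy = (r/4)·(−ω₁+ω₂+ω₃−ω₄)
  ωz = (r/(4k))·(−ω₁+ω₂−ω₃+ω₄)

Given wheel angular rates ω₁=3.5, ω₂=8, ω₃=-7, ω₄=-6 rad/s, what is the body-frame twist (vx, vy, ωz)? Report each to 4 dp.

k = lx + ly = 0.15 + 0.1 = 0.2500
ω₁+ω₂+ω₃+ω₄ = -1.5000  →  vx = (0.06/4)·-1.5000 = -0.0225
−ω₁+ω₂+ω₃−ω₄ = 3.5000  →  vy = (0.06/4)·3.5000 = 0.0525
−ω₁+ω₂−ω₃+ω₄ = 5.5000  →  ωz = (0.06/1.0000)·5.5000 = 0.3300

(-0.0225, 0.0525, 0.3300)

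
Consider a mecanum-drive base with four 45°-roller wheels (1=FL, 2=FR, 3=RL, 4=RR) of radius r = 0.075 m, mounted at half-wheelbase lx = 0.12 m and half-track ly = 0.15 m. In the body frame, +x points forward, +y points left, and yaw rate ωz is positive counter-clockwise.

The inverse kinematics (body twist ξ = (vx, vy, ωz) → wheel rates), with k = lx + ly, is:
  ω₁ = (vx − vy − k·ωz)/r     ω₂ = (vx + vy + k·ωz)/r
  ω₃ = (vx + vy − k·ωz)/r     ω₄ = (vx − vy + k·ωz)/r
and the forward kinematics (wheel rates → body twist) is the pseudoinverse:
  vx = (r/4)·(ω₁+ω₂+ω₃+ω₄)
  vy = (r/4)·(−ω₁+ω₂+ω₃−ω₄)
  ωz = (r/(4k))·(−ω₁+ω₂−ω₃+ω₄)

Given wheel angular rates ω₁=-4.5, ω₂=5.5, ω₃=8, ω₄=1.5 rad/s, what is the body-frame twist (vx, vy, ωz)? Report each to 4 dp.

k = lx + ly = 0.12 + 0.15 = 0.2700
ω₁+ω₂+ω₃+ω₄ = 10.5000  →  vx = (0.075/4)·10.5000 = 0.1969
−ω₁+ω₂+ω₃−ω₄ = 16.5000  →  vy = (0.075/4)·16.5000 = 0.3094
−ω₁+ω₂−ω₃+ω₄ = 3.5000  →  ωz = (0.075/1.0800)·3.5000 = 0.2431

(0.1969, 0.3094, 0.2431)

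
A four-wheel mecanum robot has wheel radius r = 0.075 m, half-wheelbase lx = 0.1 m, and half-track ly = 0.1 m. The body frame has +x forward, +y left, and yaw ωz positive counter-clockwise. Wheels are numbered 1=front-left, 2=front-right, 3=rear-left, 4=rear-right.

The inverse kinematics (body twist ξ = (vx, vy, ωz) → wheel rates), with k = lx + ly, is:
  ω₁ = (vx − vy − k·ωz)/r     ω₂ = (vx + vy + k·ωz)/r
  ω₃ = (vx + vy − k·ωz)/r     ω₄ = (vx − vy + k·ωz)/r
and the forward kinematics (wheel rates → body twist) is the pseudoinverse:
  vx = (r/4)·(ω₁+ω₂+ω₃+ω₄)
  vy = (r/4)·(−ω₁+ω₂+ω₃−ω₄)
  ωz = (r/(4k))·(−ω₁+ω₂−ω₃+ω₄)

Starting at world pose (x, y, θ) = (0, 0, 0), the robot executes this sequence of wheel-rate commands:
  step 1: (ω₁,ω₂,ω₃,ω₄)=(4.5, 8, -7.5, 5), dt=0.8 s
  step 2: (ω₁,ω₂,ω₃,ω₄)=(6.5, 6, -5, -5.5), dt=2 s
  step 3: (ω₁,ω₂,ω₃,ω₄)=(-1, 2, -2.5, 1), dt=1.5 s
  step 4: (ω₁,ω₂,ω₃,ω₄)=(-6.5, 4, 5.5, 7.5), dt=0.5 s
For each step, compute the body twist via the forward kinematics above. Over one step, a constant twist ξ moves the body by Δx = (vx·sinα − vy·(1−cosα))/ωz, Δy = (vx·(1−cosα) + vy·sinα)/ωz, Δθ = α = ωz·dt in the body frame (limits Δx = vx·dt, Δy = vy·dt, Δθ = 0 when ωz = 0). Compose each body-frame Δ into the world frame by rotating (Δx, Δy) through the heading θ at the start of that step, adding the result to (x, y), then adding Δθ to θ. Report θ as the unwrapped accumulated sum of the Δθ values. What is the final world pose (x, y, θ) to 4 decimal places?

(0.1127, 0.0568, 2.5125)

step 1: ξ=(vx,vy,ωz)=(0.1875, -0.1688, 1.5000), dt=0.8 → body Δ=(0.1882, -0.0251, 1.2000) → world pose (0.1882, -0.0251, 1.2000)
step 2: ξ=(vx,vy,ωz)=(0.0375, 0.0000, -0.0937), dt=2.0 → body Δ=(0.0746, -0.0070, -0.1875) → world pose (0.2218, 0.0418, 1.0125)
step 3: ξ=(vx,vy,ωz)=(-0.0094, -0.0094, 0.6094), dt=1.5 → body Δ=(-0.0062, -0.0182, 0.9141) → world pose (0.2339, 0.0269, 1.9266)
step 4: ξ=(vx,vy,ωz)=(0.1969, 0.1594, 1.1719), dt=0.5 → body Δ=(0.0702, 0.1032, 0.5859) → world pose (0.1127, 0.0568, 2.5125)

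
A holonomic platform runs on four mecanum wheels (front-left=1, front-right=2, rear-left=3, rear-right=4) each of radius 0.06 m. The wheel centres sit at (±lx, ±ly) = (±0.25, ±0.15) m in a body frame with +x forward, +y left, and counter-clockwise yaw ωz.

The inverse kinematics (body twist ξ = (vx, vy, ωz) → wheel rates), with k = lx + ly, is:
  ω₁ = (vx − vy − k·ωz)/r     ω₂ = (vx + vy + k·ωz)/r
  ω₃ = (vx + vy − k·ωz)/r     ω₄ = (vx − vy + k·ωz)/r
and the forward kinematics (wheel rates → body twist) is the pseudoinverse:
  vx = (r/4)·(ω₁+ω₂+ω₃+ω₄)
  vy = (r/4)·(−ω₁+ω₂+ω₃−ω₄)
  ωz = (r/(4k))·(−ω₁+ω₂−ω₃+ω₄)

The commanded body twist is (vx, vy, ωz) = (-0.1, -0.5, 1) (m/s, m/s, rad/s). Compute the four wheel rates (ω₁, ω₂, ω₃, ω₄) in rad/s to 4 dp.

k = lx + ly = 0.25 + 0.15 = 0.4000;  k·ωz = 0.4000·1 = 0.4000
ω₁ (FL) = (vx − vy − k·ωz)/r = 0.0000/0.06 = 0.0000
ω₂ (FR) = (vx + vy + k·ωz)/r = -0.2000/0.06 = -3.3333
ω₃ (RL) = (vx + vy − k·ωz)/r = -1.0000/0.06 = -16.6667
ω₄ (RR) = (vx − vy + k·ωz)/r = 0.8000/0.06 = 13.3333

(0.0000, -3.3333, -16.6667, 13.3333)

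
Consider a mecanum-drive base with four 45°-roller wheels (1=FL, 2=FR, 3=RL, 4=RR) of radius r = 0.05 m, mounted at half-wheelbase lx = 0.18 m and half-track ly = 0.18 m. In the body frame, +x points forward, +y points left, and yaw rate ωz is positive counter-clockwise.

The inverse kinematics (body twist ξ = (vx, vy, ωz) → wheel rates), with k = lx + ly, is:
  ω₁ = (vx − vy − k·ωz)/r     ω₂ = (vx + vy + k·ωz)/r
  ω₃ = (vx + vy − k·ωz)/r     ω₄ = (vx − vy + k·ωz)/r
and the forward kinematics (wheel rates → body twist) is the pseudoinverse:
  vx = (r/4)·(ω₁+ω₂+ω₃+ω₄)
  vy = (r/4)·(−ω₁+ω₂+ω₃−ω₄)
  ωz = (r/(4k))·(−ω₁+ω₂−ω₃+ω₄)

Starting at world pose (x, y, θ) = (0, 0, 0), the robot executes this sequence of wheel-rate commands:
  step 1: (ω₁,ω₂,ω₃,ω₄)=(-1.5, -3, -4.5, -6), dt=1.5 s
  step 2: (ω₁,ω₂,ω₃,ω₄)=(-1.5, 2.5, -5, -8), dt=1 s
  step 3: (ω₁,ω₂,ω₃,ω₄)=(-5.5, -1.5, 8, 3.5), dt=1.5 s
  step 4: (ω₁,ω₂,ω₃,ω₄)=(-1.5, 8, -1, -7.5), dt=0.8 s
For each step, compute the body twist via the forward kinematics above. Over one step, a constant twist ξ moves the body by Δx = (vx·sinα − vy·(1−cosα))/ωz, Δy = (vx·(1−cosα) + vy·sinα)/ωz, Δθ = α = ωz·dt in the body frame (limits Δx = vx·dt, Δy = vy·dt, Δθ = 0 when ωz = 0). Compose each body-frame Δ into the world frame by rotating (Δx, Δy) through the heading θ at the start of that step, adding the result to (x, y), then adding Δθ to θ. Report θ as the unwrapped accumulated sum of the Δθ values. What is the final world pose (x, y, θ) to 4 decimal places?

(-0.3145, 0.4371, -0.0642)

step 1: ξ=(vx,vy,ωz)=(-0.1875, 0.0000, -0.1042), dt=1.5 → body Δ=(-0.2801, 0.0219, -0.1563) → world pose (-0.2801, 0.0219, -0.1563)
step 2: ξ=(vx,vy,ωz)=(-0.1500, 0.0875, 0.0347), dt=1.0 → body Δ=(-0.1515, 0.0849, 0.0347) → world pose (-0.4165, 0.1293, -0.1215)
step 3: ξ=(vx,vy,ωz)=(0.0563, 0.1063, -0.0174), dt=1.5 → body Δ=(0.0864, 0.1583, -0.0260) → world pose (-0.3116, 0.2760, -0.1476)
step 4: ξ=(vx,vy,ωz)=(-0.0250, 0.2000, 0.1042), dt=0.8 → body Δ=(-0.0266, 0.1590, 0.0833) → world pose (-0.3145, 0.4371, -0.0642)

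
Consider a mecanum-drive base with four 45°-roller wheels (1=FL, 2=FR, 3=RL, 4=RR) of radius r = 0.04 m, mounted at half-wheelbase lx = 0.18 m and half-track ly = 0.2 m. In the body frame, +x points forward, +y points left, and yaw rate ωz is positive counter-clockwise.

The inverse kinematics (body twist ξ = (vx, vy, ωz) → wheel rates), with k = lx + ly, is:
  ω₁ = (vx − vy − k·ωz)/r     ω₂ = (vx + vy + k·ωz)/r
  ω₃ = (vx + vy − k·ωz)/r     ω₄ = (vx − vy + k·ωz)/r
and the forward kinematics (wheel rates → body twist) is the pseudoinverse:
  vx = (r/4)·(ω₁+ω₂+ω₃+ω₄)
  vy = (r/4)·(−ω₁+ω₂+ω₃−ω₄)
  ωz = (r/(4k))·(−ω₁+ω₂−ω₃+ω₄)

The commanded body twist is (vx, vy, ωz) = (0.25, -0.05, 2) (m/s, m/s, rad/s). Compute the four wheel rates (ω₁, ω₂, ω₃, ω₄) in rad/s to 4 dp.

(-11.5000, 24.0000, -14.0000, 26.5000)

k = lx + ly = 0.18 + 0.2 = 0.3800;  k·ωz = 0.3800·2 = 0.7600
ω₁ (FL) = (vx − vy − k·ωz)/r = -0.4600/0.04 = -11.5000
ω₂ (FR) = (vx + vy + k·ωz)/r = 0.9600/0.04 = 24.0000
ω₃ (RL) = (vx + vy − k·ωz)/r = -0.5600/0.04 = -14.0000
ω₄ (RR) = (vx − vy + k·ωz)/r = 1.0600/0.04 = 26.5000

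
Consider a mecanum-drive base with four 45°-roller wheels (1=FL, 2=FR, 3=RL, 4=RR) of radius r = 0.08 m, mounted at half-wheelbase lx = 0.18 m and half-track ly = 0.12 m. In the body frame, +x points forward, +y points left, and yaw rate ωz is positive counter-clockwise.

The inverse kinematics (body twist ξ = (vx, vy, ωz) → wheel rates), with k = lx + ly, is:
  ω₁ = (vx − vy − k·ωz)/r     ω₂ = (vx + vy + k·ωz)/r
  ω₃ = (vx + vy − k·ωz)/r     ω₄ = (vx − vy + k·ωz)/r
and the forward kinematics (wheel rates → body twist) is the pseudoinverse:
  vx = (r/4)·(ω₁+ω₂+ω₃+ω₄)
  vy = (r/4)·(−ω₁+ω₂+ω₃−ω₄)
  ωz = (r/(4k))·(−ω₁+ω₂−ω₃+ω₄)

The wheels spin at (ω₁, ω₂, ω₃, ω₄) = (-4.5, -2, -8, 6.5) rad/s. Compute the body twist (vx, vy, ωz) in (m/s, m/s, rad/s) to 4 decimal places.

k = lx + ly = 0.18 + 0.12 = 0.3000
ω₁+ω₂+ω₃+ω₄ = -8.0000  →  vx = (0.08/4)·-8.0000 = -0.1600
−ω₁+ω₂+ω₃−ω₄ = -12.0000  →  vy = (0.08/4)·-12.0000 = -0.2400
−ω₁+ω₂−ω₃+ω₄ = 17.0000  →  ωz = (0.08/1.2000)·17.0000 = 1.1333

(-0.1600, -0.2400, 1.1333)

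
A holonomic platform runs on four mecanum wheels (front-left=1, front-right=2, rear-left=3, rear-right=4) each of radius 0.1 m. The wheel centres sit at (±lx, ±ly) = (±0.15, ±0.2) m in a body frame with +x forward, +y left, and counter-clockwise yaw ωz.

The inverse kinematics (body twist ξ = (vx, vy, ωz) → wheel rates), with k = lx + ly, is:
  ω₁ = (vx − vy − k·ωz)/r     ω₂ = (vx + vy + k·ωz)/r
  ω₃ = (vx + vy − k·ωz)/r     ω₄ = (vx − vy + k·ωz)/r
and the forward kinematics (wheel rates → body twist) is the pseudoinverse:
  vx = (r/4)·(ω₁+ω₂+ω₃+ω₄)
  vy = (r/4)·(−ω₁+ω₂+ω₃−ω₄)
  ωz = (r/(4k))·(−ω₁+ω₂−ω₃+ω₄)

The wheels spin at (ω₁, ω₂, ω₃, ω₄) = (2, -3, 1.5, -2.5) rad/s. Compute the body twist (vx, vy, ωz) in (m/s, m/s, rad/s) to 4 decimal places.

k = lx + ly = 0.15 + 0.2 = 0.3500
ω₁+ω₂+ω₃+ω₄ = -2.0000  →  vx = (0.1/4)·-2.0000 = -0.0500
−ω₁+ω₂+ω₃−ω₄ = -1.0000  →  vy = (0.1/4)·-1.0000 = -0.0250
−ω₁+ω₂−ω₃+ω₄ = -9.0000  →  ωz = (0.1/1.4000)·-9.0000 = -0.6429

(-0.0500, -0.0250, -0.6429)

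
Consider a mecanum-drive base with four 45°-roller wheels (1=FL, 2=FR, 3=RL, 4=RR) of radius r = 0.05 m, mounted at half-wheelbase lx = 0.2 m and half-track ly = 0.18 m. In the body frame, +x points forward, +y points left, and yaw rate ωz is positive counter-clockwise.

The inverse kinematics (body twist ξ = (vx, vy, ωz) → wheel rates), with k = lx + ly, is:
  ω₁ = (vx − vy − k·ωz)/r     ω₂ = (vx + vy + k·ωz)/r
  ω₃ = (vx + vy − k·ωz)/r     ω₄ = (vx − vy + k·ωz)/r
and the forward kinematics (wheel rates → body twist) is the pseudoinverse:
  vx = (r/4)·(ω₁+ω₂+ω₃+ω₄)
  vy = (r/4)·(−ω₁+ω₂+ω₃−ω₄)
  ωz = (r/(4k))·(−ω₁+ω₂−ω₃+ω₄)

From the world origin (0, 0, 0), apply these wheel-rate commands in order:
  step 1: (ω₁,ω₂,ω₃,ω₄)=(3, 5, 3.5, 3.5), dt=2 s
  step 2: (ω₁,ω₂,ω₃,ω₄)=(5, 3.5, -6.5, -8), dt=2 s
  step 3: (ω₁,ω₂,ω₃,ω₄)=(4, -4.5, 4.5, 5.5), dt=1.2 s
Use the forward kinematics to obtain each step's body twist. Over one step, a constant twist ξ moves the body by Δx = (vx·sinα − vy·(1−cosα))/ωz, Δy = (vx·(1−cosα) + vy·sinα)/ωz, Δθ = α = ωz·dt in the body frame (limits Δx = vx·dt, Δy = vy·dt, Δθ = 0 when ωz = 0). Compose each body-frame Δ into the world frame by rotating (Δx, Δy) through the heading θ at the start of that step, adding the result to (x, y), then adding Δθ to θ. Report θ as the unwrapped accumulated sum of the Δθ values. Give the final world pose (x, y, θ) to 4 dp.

step 1: ξ=(vx,vy,ωz)=(0.1875, 0.0250, 0.0658), dt=2.0 → body Δ=(0.3706, 0.0745, 0.1316) → world pose (0.3706, 0.0745, 0.1316)
step 2: ξ=(vx,vy,ωz)=(-0.0750, 0.0000, -0.0987), dt=2.0 → body Δ=(-0.1490, 0.0148, -0.1974) → world pose (0.2210, 0.0696, -0.0658)
step 3: ξ=(vx,vy,ωz)=(0.1188, -0.1188, -0.2467), dt=1.2 → body Δ=(0.1195, -0.1614, -0.2961) → world pose (0.3296, -0.0993, -0.3618)

(0.3296, -0.0993, -0.3618)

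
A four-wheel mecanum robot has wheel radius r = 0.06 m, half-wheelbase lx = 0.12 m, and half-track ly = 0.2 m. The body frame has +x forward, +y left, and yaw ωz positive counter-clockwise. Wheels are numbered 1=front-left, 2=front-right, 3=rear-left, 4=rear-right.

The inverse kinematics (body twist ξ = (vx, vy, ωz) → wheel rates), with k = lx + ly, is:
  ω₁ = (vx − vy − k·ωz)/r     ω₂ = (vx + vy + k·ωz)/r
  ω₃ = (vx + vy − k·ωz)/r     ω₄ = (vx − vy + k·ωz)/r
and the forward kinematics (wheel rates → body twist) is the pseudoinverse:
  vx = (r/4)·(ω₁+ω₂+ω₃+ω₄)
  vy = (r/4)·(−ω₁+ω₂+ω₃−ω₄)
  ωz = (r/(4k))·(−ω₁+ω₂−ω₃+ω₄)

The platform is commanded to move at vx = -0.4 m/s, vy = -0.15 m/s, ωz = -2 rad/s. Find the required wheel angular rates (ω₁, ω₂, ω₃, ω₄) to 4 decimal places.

(6.5000, -19.8333, 1.5000, -14.8333)

k = lx + ly = 0.12 + 0.2 = 0.3200;  k·ωz = 0.3200·-2 = -0.6400
ω₁ (FL) = (vx − vy − k·ωz)/r = 0.3900/0.06 = 6.5000
ω₂ (FR) = (vx + vy + k·ωz)/r = -1.1900/0.06 = -19.8333
ω₃ (RL) = (vx + vy − k·ωz)/r = 0.0900/0.06 = 1.5000
ω₄ (RR) = (vx − vy + k·ωz)/r = -0.8900/0.06 = -14.8333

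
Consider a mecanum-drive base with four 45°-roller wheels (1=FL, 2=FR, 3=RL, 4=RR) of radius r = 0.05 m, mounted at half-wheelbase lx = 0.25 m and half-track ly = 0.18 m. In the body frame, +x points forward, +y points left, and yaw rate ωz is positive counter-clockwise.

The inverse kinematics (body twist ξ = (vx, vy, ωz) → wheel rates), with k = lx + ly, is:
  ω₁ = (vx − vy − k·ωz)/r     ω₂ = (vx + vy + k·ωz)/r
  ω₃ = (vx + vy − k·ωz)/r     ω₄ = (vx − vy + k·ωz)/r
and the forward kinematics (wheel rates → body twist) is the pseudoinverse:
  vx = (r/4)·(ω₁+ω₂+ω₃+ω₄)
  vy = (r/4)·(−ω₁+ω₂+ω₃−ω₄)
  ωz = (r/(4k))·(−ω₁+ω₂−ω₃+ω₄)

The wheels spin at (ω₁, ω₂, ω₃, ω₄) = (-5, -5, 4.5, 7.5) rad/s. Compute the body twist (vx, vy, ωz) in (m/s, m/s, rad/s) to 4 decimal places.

k = lx + ly = 0.25 + 0.18 = 0.4300
ω₁+ω₂+ω₃+ω₄ = 2.0000  →  vx = (0.05/4)·2.0000 = 0.0250
−ω₁+ω₂+ω₃−ω₄ = -3.0000  →  vy = (0.05/4)·-3.0000 = -0.0375
−ω₁+ω₂−ω₃+ω₄ = 3.0000  →  ωz = (0.05/1.7200)·3.0000 = 0.0872

(0.0250, -0.0375, 0.0872)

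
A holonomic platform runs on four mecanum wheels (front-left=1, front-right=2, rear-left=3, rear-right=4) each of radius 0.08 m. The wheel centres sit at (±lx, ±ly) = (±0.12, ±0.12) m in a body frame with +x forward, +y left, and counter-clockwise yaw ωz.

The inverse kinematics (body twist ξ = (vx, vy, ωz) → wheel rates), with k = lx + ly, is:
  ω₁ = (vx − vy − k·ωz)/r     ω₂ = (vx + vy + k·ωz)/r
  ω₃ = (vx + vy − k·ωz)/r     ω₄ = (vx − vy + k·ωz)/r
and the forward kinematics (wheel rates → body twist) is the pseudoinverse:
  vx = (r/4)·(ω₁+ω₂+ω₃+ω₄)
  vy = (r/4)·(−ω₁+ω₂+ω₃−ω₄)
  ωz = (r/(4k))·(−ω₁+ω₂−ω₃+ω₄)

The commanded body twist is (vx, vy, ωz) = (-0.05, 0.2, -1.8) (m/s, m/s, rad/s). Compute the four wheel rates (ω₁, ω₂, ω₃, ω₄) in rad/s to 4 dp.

(2.2750, -3.5250, 7.2750, -8.5250)

k = lx + ly = 0.12 + 0.12 = 0.2400;  k·ωz = 0.2400·-1.8 = -0.4320
ω₁ (FL) = (vx − vy − k·ωz)/r = 0.1820/0.08 = 2.2750
ω₂ (FR) = (vx + vy + k·ωz)/r = -0.2820/0.08 = -3.5250
ω₃ (RL) = (vx + vy − k·ωz)/r = 0.5820/0.08 = 7.2750
ω₄ (RR) = (vx − vy + k·ωz)/r = -0.6820/0.08 = -8.5250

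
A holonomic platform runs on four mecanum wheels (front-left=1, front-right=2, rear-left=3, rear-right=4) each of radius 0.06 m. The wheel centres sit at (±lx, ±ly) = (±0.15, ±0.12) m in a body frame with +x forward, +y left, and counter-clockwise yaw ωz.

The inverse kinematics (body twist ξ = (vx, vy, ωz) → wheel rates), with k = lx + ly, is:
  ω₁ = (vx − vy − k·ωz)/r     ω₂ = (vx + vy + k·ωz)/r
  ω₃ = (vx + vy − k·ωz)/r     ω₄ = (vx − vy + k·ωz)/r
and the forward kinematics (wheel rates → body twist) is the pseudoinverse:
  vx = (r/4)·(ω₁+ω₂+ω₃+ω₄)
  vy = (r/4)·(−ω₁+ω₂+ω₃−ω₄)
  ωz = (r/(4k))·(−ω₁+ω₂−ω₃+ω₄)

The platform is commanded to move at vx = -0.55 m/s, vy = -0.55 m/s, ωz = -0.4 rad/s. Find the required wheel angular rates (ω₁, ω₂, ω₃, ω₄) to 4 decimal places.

k = lx + ly = 0.15 + 0.12 = 0.2700;  k·ωz = 0.2700·-0.4 = -0.1080
ω₁ (FL) = (vx − vy − k·ωz)/r = 0.1080/0.06 = 1.8000
ω₂ (FR) = (vx + vy + k·ωz)/r = -1.2080/0.06 = -20.1333
ω₃ (RL) = (vx + vy − k·ωz)/r = -0.9920/0.06 = -16.5333
ω₄ (RR) = (vx − vy + k·ωz)/r = -0.1080/0.06 = -1.8000

(1.8000, -20.1333, -16.5333, -1.8000)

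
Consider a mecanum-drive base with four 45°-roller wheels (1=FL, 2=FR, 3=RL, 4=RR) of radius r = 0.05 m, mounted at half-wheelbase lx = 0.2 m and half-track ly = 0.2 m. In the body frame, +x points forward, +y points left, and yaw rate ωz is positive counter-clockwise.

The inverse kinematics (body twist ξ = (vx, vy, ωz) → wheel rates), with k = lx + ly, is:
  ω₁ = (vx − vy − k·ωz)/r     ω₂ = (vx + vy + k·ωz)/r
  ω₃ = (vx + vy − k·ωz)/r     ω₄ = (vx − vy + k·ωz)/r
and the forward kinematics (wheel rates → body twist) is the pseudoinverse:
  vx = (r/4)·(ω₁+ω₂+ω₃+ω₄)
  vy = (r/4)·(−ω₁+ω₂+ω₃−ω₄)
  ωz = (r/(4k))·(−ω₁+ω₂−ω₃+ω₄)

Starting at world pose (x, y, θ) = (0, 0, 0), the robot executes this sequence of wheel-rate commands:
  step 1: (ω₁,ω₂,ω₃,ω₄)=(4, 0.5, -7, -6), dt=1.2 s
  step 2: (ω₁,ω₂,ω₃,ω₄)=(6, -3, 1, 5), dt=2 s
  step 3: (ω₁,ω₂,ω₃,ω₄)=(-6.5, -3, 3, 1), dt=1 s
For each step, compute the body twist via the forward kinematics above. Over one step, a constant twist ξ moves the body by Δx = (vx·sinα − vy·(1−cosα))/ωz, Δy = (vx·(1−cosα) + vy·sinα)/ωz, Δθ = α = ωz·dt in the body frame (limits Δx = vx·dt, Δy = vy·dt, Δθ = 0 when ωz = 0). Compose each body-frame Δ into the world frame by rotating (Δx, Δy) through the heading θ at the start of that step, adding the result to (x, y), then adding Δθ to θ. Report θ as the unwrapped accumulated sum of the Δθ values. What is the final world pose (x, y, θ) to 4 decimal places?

(-0.0315, -0.3410, -0.3594)

step 1: ξ=(vx,vy,ωz)=(-0.1063, -0.0563, -0.0781), dt=1.2 → body Δ=(-0.1305, -0.0614, -0.0938) → world pose (-0.1305, -0.0614, -0.0938)
step 2: ξ=(vx,vy,ωz)=(0.1125, -0.1625, -0.1562), dt=2.0 → body Δ=(0.1710, -0.3546, -0.3125) → world pose (0.0066, -0.4305, -0.4062)
step 3: ξ=(vx,vy,ωz)=(-0.0688, 0.0688, 0.0469), dt=1.0 → body Δ=(-0.0703, 0.0671, 0.0469) → world pose (-0.0315, -0.3410, -0.3594)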